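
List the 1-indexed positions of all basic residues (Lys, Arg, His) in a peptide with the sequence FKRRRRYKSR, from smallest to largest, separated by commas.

Matching residues: K2, R3, R4, R5, R6, K8, R10.

2, 3, 4, 5, 6, 8, 10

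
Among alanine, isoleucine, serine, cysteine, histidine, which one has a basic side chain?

K, R, and H are the three residues with basic side chains (ε-amine, guanidinium, and imidazole respectively).
Of the listed options, only histidine belongs to this group.

histidine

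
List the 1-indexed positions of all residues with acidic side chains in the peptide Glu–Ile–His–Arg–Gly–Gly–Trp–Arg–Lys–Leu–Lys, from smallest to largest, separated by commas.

Aspartate (D) and glutamate (E) have carboxylic-acid side chains and are the acidic amino acids.
Matching residues: Glu1.

1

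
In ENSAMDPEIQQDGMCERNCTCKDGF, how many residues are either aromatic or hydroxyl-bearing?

3

Aromatic: F, W, Y. Hydroxyl-bearing: S, T, Y.
Aromatic residues here: F25 (1).
Hydroxyl-bearing residues here: S3, T20 (2).
(Y belongs to both groups, but none appear in this sequence.) Total = 1 + 2 = 3.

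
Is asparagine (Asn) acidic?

No

The acidic residues are Asp (D) and Glu (E), whose side chains end in a carboxylate group.
Asparagine is not in this group.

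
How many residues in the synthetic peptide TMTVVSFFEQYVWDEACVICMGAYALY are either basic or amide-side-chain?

Basic: H, K, R. Amide-side-chain: N, Q.
Basic residues here: none (0).
Amide-side-chain residues here: Q10 (1).
The two groups share no amino acid, so total = 0 + 1 = 1.

1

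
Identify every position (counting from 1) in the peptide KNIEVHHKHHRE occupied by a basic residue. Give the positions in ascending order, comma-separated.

The basic amino acids are Lys (K), Arg (R), and His (H).
Matching residues: K1, H6, H7, K8, H9, H10, R11.

1, 6, 7, 8, 9, 10, 11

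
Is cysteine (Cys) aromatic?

No

The aromatic amino acids are Phe (F, benzyl), Trp (W, indole), and Tyr (Y, phenol).
Cysteine is not in this group.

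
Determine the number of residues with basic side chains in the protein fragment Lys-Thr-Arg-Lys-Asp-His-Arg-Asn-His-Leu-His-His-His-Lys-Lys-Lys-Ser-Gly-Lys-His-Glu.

14

Lysine (K), arginine (R), and histidine (H) have basic, nitrogen-containing side chains.
Matching residues: Lys1, Arg3, Lys4, His6, Arg7, His9, His11, His12, His13, Lys14, Lys15, Lys16, Lys19, His20.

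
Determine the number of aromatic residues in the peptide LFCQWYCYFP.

5

The aromatic amino acids are Phe (F, benzyl), Trp (W, indole), and Tyr (Y, phenol).
Matching residues: F2, W5, Y6, Y8, F9.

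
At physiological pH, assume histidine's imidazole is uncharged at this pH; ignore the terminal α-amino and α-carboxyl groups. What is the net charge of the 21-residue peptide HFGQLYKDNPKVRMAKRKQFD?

+4

Near pH 7.4, K and R contribute +1 each, D and E contribute −1 each, and every other side chain (His included, as stated) is uncharged.
Positive (K, R): K7, K11, R13, K16, R17, K18 → +6.
Negative (D, E): D8, D21 → −2.
Net charge = (+6) + (−2) = +4.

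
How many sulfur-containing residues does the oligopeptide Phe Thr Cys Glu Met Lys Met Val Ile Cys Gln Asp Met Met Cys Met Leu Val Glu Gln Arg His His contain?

The sulfur-bearing residues are cysteine (–SH) and methionine (–S–CH₃).
Matching residues: Cys3, Met5, Met7, Cys10, Met13, Met14, Cys15, Met16.

8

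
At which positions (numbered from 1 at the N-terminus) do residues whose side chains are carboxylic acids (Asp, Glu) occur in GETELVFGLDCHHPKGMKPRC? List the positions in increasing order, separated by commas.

2, 4, 10

Matching residues: E2, E4, D10.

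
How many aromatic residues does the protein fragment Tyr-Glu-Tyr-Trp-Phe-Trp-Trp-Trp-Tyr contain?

8

Phenylalanine (F), tryptophan (W), and tyrosine (Y) have aromatic ring side chains.
Matching residues: Tyr1, Tyr3, Trp4, Phe5, Trp6, Trp7, Trp8, Tyr9.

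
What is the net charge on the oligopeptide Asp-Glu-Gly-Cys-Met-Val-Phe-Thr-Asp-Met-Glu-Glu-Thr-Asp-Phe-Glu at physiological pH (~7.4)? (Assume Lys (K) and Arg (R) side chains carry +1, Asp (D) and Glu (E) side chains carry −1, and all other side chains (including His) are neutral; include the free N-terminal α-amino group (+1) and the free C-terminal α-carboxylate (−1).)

-7

Positive (K, R): none → +0.
Negative (D, E): Asp1, Glu2, Asp9, Glu11, Glu12, Asp14, Glu16 → −7.
The N-terminus (+1) and C-terminus (−1) cancel.
Net charge = (+0) + (−7) = −7.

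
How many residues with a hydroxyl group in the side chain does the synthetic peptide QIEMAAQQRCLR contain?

Serine (S), threonine (T), and tyrosine (Y) each carry a hydroxyl group on the side chain.
None of the 12 residues belong to this group.

0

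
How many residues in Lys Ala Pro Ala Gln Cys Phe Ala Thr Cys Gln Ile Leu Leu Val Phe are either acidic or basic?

Acidic: D, E. Basic: H, K, R.
Acidic residues here: none (0).
Basic residues here: Lys1 (1).
The two groups share no amino acid, so total = 0 + 1 = 1.

1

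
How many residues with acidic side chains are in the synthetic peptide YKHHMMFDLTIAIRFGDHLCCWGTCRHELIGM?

3

Only D (aspartate) and E (glutamate) carry a side-chain carboxylic acid.
Matching residues: D8, D17, E28.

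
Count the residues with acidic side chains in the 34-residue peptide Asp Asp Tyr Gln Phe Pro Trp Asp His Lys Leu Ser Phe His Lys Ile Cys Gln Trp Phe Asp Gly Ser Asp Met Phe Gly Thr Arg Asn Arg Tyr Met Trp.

Aspartate (D) and glutamate (E) have carboxylic-acid side chains and are the acidic amino acids.
Matching residues: Asp1, Asp2, Asp8, Asp21, Asp24.

5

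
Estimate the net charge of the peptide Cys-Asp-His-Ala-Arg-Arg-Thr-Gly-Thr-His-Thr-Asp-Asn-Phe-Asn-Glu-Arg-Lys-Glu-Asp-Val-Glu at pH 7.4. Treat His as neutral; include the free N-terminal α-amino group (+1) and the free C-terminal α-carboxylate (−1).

-2

At pH ~7.4 the Lys and Arg side chains are protonated (+1), the Asp and Glu side chains are deprotonated (−1), and with His taken as neutral all other side chains carry no charge.
Positive (K, R): Arg5, Arg6, Arg17, Lys18 → +4.
Negative (D, E): Asp2, Asp12, Glu16, Glu19, Asp20, Glu22 → −6.
The N-terminus (+1) and C-terminus (−1) cancel.
Net charge = (+4) + (−6) = −2.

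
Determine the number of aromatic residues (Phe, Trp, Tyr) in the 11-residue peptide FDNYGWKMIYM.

4

Matching residues: F1, Y4, W6, Y10.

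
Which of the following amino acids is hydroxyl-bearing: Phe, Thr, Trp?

Thr

S, T, and Y are the three residues with a side-chain hydroxyl.
Of the listed options, only Thr belongs to this group.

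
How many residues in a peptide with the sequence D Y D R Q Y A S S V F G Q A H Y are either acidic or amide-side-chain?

Acidic: D, E. Amide-side-chain: N, Q.
Acidic residues here: D1, D3 (2).
Amide-side-chain residues here: Q5, Q13 (2).
The two groups share no amino acid, so total = 2 + 2 = 4.

4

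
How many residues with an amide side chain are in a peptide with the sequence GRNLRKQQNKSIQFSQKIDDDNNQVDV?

9

The amide-side-chain residues are Asn (N) and Gln (Q).
Matching residues: N3, Q7, Q8, N9, Q13, Q16, N22, N23, Q24.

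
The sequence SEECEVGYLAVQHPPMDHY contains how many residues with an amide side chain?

The amide-side-chain residues are Asn (N) and Gln (Q).
Matching residues: Q12.

1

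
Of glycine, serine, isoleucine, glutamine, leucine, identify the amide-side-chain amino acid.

Only N (asparagine) and Q (glutamine) carry a side-chain carboxamide.
Of the listed options, only glutamine belongs to this group.

glutamine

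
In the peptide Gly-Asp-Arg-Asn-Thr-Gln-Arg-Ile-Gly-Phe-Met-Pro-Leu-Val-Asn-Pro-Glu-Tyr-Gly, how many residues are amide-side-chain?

Asparagine (N) and glutamine (Q) have uncharged amide side chains.
Matching residues: Asn4, Gln6, Asn15.

3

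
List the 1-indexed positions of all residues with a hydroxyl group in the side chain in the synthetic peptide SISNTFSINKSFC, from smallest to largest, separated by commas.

The –OH-bearing residues are Ser, Thr (aliphatic alcohols), and Tyr (phenol).
Matching residues: S1, S3, T5, S7, S11.

1, 3, 5, 7, 11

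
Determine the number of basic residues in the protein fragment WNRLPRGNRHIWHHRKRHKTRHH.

K, R, and H are the three residues with basic side chains (ε-amine, guanidinium, and imidazole respectively).
Matching residues: R3, R6, R9, H10, H13, H14, R15, K16, R17, H18, K19, R21, H22, H23.

14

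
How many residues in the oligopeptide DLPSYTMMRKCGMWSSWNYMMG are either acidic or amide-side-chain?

2

Acidic: D, E. Amide-side-chain: N, Q.
Acidic residues here: D1 (1).
Amide-side-chain residues here: N18 (1).
The two groups share no amino acid, so total = 1 + 1 = 2.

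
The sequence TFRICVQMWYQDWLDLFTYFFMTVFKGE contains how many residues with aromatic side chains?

Phenylalanine (F), tryptophan (W), and tyrosine (Y) have aromatic ring side chains.
Matching residues: F2, W9, Y10, W13, F17, Y19, F20, F21, F25.

9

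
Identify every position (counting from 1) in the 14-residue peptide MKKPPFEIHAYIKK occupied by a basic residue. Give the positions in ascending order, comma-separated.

K, R, and H are the three residues with basic side chains (ε-amine, guanidinium, and imidazole respectively).
Matching residues: K2, K3, H9, K13, K14.

2, 3, 9, 13, 14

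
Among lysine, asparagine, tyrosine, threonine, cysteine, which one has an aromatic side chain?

F, W, and Y each carry an aromatic ring on the side chain.
Of the listed options, only tyrosine belongs to this group.

tyrosine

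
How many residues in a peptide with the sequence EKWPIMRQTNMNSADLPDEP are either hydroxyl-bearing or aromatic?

Hydroxyl-bearing: S, T, Y. Aromatic: F, W, Y.
Hydroxyl-bearing residues here: T9, S13 (2).
Aromatic residues here: W3 (1).
(Y belongs to both groups, but none appear in this sequence.) Total = 2 + 1 = 3.

3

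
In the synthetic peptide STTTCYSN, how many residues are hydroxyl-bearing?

6

Serine (S), threonine (T), and tyrosine (Y) each carry a hydroxyl group on the side chain.
Matching residues: S1, T2, T3, T4, Y6, S7.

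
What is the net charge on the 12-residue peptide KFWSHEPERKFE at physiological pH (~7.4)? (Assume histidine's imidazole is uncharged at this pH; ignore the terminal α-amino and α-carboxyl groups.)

0

The side chains ionized at physiological pH are Lys/Arg (+1) and Asp/Glu (−1); with His treated as neutral, nothing else contributes.
Positive (K, R): K1, R9, K10 → +3.
Negative (D, E): E6, E8, E12 → −3.
Net charge = (+3) + (−3) = 0.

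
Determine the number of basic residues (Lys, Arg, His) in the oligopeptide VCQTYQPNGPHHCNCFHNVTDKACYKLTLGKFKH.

8

Matching residues: H11, H12, H17, K22, K26, K31, K33, H34.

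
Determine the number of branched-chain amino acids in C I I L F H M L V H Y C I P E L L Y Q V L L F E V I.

Valine (V), leucine (L), and isoleucine (I) are the branched-chain amino acids.
Matching residues: I2, I3, L4, L8, V9, I13, L16, L17, V20, L21, L22, V25, I26.

13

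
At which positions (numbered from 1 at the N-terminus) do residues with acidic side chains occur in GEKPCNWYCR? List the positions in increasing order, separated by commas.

2

Only D (aspartate) and E (glutamate) carry a side-chain carboxylic acid.
Matching residues: E2.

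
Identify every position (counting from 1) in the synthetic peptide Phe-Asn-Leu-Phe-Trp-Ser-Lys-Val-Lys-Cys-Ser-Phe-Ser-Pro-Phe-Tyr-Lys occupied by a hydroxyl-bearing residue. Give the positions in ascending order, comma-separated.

S, T, and Y are the three residues with a side-chain hydroxyl.
Matching residues: Ser6, Ser11, Ser13, Tyr16.

6, 11, 13, 16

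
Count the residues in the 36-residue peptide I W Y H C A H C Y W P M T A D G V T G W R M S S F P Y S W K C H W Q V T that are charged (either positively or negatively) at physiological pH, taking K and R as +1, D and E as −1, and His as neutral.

3

Charged side chains at pH ~7.4: K, R (positive); D, E (negative).
Matching residues: D15, R21, K30.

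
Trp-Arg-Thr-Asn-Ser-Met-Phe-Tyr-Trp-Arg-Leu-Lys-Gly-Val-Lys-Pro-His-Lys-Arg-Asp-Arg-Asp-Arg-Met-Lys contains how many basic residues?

10

Lysine (K), arginine (R), and histidine (H) have basic, nitrogen-containing side chains.
Matching residues: Arg2, Arg10, Lys12, Lys15, His17, Lys18, Arg19, Arg21, Arg23, Lys25.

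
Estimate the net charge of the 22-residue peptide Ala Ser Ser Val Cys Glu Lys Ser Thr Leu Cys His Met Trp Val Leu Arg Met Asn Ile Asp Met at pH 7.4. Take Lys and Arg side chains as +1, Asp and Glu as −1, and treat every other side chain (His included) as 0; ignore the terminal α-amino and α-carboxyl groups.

Positive (K, R): Lys7, Arg17 → +2.
Negative (D, E): Glu6, Asp21 → −2.
Net charge = (+2) + (−2) = 0.

0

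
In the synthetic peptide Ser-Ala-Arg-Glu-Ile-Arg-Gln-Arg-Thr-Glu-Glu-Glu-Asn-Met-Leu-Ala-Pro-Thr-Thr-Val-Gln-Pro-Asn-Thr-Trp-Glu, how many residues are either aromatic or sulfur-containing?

2

Aromatic: F, W, Y. Sulfur-containing: C, M.
Aromatic residues here: Trp25 (1).
Sulfur-containing residues here: Met14 (1).
The two groups share no amino acid, so total = 1 + 1 = 2.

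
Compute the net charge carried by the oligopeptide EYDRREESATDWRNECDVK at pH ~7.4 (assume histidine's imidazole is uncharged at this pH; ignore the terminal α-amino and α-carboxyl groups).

-3

At pH ~7.4 the Lys and Arg side chains are protonated (+1), the Asp and Glu side chains are deprotonated (−1), and with His taken as neutral all other side chains carry no charge.
Positive (K, R): R4, R5, R13, K19 → +4.
Negative (D, E): E1, D3, E6, E7, D11, E15, D17 → −7.
Net charge = (+4) + (−7) = −3.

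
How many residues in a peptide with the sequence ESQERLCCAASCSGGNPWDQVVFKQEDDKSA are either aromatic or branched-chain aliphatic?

5

Aromatic: F, W, Y. Branched-chain aliphatic: I, L, V.
Aromatic residues here: W18, F23 (2).
Branched-chain aliphatic residues here: L6, V21, V22 (3).
The two groups share no amino acid, so total = 2 + 3 = 5.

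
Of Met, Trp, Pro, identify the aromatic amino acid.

Trp

Phenylalanine (F), tryptophan (W), and tyrosine (Y) have aromatic ring side chains.
Of the listed options, only Trp belongs to this group.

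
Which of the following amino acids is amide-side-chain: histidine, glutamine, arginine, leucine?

glutamine

Only N (asparagine) and Q (glutamine) carry a side-chain carboxamide.
Of the listed options, only glutamine belongs to this group.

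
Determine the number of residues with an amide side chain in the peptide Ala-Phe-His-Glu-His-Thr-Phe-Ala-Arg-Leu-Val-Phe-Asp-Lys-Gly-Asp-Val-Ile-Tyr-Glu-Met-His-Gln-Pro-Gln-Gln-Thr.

Asparagine (N) and glutamine (Q) have uncharged amide side chains.
Matching residues: Gln23, Gln25, Gln26.

3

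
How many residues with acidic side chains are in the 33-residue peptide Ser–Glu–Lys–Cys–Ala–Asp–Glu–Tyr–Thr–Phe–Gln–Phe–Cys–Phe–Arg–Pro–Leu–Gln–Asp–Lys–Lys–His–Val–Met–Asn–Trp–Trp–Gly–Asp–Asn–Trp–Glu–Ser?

Only D (aspartate) and E (glutamate) carry a side-chain carboxylic acid.
Matching residues: Glu2, Asp6, Glu7, Asp19, Asp29, Glu32.

6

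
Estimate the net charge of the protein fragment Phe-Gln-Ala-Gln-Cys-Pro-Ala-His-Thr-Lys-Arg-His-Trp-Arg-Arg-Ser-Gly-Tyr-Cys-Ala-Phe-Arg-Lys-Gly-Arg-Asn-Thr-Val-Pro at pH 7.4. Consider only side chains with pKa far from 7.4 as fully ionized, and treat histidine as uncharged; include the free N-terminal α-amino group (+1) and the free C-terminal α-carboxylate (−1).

+7

Near pH 7.4, K and R contribute +1 each, D and E contribute −1 each, and every other side chain (His included, as stated) is uncharged.
Positive (K, R): Lys10, Arg11, Arg14, Arg15, Arg22, Lys23, Arg25 → +7.
Negative (D, E): none → −0.
The N-terminus (+1) and C-terminus (−1) cancel.
Net charge = (+7) + (−0) = +7.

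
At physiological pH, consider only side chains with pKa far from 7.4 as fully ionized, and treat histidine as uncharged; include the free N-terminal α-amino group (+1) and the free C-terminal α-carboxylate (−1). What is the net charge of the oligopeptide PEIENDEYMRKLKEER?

At pH ~7.4 the Lys and Arg side chains are protonated (+1), the Asp and Glu side chains are deprotonated (−1), and with His taken as neutral all other side chains carry no charge.
Positive (K, R): R10, K11, K13, R16 → +4.
Negative (D, E): E2, E4, D6, E7, E14, E15 → −6.
The N-terminus (+1) and C-terminus (−1) cancel.
Net charge = (+4) + (−6) = −2.

-2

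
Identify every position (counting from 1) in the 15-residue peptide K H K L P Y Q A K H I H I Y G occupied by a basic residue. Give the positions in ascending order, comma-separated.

1, 2, 3, 9, 10, 12

K, R, and H are the three residues with basic side chains (ε-amine, guanidinium, and imidazole respectively).
Matching residues: K1, H2, K3, K9, H10, H12.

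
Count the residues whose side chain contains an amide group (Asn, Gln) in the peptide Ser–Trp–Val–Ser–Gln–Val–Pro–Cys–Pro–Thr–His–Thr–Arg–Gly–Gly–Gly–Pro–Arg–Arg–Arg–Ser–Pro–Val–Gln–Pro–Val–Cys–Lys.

2

Matching residues: Gln5, Gln24.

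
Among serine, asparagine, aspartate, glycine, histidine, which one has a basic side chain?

histidine

K, R, and H are the three residues with basic side chains (ε-amine, guanidinium, and imidazole respectively).
Of the listed options, only histidine belongs to this group.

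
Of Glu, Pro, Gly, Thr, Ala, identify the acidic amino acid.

Only D (aspartate) and E (glutamate) carry a side-chain carboxylic acid.
Of the listed options, only Glu belongs to this group.

Glu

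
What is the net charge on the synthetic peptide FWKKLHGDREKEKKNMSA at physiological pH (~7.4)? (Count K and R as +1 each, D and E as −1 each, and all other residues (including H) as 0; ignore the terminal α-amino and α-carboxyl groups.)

+3

Positive (K, R): K3, K4, R9, K11, K13, K14 → +6.
Negative (D, E): D8, E10, E12 → −3.
Net charge = (+6) + (−3) = +3.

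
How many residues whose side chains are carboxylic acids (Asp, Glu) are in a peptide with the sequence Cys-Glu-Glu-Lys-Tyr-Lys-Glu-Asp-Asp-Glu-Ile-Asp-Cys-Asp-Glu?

Matching residues: Glu2, Glu3, Glu7, Asp8, Asp9, Glu10, Asp12, Asp14, Glu15.

9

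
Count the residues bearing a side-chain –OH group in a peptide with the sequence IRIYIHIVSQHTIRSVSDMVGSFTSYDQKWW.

Serine (S), threonine (T), and tyrosine (Y) each carry a hydroxyl group on the side chain.
Matching residues: Y4, S9, T12, S15, S17, S22, T24, S25, Y26.

9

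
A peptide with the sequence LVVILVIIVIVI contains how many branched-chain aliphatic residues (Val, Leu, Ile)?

Matching residues: L1, V2, V3, I4, L5, V6, I7, I8, V9, I10, V11, I12.

12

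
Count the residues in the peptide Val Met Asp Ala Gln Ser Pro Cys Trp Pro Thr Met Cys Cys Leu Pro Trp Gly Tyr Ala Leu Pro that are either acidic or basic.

Acidic: D, E. Basic: H, K, R.
Acidic residues here: Asp3 (1).
Basic residues here: none (0).
The two groups share no amino acid, so total = 1 + 0 = 1.

1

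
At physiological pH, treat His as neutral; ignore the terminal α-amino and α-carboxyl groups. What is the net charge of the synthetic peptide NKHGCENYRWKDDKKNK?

+3

The side chains ionized at physiological pH are Lys/Arg (+1) and Asp/Glu (−1); with His treated as neutral, nothing else contributes.
Positive (K, R): K2, R9, K11, K14, K15, K17 → +6.
Negative (D, E): E6, D12, D13 → −3.
Net charge = (+6) + (−3) = +3.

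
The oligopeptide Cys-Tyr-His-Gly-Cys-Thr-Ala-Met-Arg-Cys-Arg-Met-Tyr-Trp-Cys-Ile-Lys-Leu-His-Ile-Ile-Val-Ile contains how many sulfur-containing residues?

Only Cys (C) and Met (M) have a sulfur atom in the side chain.
Matching residues: Cys1, Cys5, Met8, Cys10, Met12, Cys15.

6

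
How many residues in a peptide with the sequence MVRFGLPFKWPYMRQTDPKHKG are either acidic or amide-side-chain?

2

Acidic: D, E. Amide-side-chain: N, Q.
Acidic residues here: D17 (1).
Amide-side-chain residues here: Q15 (1).
The two groups share no amino acid, so total = 1 + 1 = 2.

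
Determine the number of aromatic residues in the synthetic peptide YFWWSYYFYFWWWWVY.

Phenylalanine (F), tryptophan (W), and tyrosine (Y) have aromatic ring side chains.
Matching residues: Y1, F2, W3, W4, Y6, Y7, F8, Y9, F10, W11, W12, W13, W14, Y16.

14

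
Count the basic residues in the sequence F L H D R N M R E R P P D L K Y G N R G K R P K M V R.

10

K, R, and H are the three residues with basic side chains (ε-amine, guanidinium, and imidazole respectively).
Matching residues: H3, R5, R8, R10, K15, R19, K21, R22, K24, R27.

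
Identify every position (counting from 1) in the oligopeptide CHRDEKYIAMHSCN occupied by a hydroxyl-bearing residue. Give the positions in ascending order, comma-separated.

The –OH-bearing residues are Ser, Thr (aliphatic alcohols), and Tyr (phenol).
Matching residues: Y7, S12.

7, 12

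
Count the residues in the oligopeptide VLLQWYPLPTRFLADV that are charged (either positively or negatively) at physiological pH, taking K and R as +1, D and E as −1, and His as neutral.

2

Charged side chains at pH ~7.4: K, R (positive); D, E (negative).
Matching residues: R11, D15.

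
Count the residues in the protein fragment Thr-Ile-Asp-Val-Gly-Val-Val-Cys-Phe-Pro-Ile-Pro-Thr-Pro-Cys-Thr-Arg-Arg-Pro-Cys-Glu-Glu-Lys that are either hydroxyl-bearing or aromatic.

Hydroxyl-bearing: S, T, Y. Aromatic: F, W, Y.
Hydroxyl-bearing residues here: Thr1, Thr13, Thr16 (3).
Aromatic residues here: Phe9 (1).
(Y belongs to both groups, but none appear in this sequence.) Total = 3 + 1 = 4.

4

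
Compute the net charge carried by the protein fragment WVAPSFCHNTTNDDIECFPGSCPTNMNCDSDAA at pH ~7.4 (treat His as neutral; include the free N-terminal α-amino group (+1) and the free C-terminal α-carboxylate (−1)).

-5

At pH ~7.4 the Lys and Arg side chains are protonated (+1), the Asp and Glu side chains are deprotonated (−1), and with His taken as neutral all other side chains carry no charge.
Positive (K, R): none → +0.
Negative (D, E): D13, D14, E16, D29, D31 → −5.
The N-terminus (+1) and C-terminus (−1) cancel.
Net charge = (+0) + (−5) = −5.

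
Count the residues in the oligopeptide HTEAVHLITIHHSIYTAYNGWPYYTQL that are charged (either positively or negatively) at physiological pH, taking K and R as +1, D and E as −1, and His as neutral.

Charged side chains at pH ~7.4: K, R (positive); D, E (negative).
Matching residues: E3.

1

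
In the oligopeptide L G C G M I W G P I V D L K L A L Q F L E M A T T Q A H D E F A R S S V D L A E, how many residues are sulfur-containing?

3

Cysteine (C, thiol) and methionine (M, thioether) are the two sulfur-containing amino acids.
Matching residues: C3, M5, M22.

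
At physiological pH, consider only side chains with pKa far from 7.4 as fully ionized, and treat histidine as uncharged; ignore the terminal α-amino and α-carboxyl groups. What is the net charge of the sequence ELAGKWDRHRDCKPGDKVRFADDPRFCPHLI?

At pH ~7.4 the Lys and Arg side chains are protonated (+1), the Asp and Glu side chains are deprotonated (−1), and with His taken as neutral all other side chains carry no charge.
Positive (K, R): K5, R8, R10, K13, K17, R19, R25 → +7.
Negative (D, E): E1, D7, D11, D16, D22, D23 → −6.
Net charge = (+7) + (−6) = +1.

+1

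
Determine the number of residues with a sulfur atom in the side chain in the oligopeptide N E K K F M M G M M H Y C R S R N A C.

Cysteine (C, thiol) and methionine (M, thioether) are the two sulfur-containing amino acids.
Matching residues: M6, M7, M9, M10, C13, C19.

6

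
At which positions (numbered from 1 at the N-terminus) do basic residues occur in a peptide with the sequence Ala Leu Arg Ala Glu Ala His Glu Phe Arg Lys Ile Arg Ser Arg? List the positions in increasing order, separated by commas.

3, 7, 10, 11, 13, 15

Lysine (K), arginine (R), and histidine (H) have basic, nitrogen-containing side chains.
Matching residues: Arg3, His7, Arg10, Lys11, Arg13, Arg15.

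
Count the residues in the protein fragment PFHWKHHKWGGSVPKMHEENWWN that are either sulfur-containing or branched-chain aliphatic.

2

Sulfur-containing: C, M. Branched-chain aliphatic: I, L, V.
Sulfur-containing residues here: M16 (1).
Branched-chain aliphatic residues here: V13 (1).
The two groups share no amino acid, so total = 1 + 1 = 2.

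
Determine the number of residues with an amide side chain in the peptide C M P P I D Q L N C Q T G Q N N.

6

Asparagine (N) and glutamine (Q) have uncharged amide side chains.
Matching residues: Q7, N9, Q11, Q14, N15, N16.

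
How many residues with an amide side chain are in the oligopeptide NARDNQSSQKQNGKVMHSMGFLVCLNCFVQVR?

Asparagine (N) and glutamine (Q) have uncharged amide side chains.
Matching residues: N1, N5, Q6, Q9, Q11, N12, N26, Q30.

8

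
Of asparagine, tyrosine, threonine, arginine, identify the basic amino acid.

arginine

Lysine (K), arginine (R), and histidine (H) have basic, nitrogen-containing side chains.
Of the listed options, only arginine belongs to this group.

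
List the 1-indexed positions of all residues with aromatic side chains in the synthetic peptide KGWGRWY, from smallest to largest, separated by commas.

Phenylalanine (F), tryptophan (W), and tyrosine (Y) have aromatic ring side chains.
Matching residues: W3, W6, Y7.

3, 6, 7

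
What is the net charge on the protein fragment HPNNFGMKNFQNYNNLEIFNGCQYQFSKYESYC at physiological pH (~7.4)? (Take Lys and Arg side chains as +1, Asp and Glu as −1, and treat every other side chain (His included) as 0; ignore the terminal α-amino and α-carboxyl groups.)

0

Positive (K, R): K8, K28 → +2.
Negative (D, E): E17, E30 → −2.
Net charge = (+2) + (−2) = 0.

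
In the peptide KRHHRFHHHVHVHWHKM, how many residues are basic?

12

Lysine (K), arginine (R), and histidine (H) have basic, nitrogen-containing side chains.
Matching residues: K1, R2, H3, H4, R5, H7, H8, H9, H11, H13, H15, K16.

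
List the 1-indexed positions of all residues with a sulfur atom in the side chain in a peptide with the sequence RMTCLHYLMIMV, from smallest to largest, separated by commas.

2, 4, 9, 11

The sulfur-bearing residues are cysteine (–SH) and methionine (–S–CH₃).
Matching residues: M2, C4, M9, M11.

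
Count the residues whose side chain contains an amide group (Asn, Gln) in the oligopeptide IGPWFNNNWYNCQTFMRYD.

Matching residues: N6, N7, N8, N11, Q13.

5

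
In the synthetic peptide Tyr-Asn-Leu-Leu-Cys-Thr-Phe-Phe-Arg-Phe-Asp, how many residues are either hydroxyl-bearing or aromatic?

Hydroxyl-bearing: S, T, Y. Aromatic: F, W, Y.
Hydroxyl-bearing residues here: Tyr1, Thr6 (2).
Aromatic residues here: Tyr1, Phe7, Phe8, Phe10 (4).
Y is in both groups, so the 1 Y residue must not be double-counted.
Total = 2 + 4 − 1 = 5.

5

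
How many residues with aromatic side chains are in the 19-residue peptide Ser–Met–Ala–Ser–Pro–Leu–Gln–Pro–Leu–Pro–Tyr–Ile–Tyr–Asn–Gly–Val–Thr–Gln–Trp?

Phenylalanine (F), tryptophan (W), and tyrosine (Y) have aromatic ring side chains.
Matching residues: Tyr11, Tyr13, Trp19.

3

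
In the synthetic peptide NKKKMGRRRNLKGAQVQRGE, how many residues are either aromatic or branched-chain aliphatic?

Aromatic: F, W, Y. Branched-chain aliphatic: I, L, V.
Aromatic residues here: none (0).
Branched-chain aliphatic residues here: L11, V16 (2).
The two groups share no amino acid, so total = 0 + 2 = 2.

2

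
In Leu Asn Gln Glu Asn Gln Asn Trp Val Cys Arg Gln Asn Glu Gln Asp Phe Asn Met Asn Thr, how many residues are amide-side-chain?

Only N (asparagine) and Q (glutamine) carry a side-chain carboxamide.
Matching residues: Asn2, Gln3, Asn5, Gln6, Asn7, Gln12, Asn13, Gln15, Asn18, Asn20.

10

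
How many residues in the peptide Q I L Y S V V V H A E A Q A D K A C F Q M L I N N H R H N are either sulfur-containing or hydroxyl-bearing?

4

Sulfur-containing: C, M. Hydroxyl-bearing: S, T, Y.
Sulfur-containing residues here: C18, M21 (2).
Hydroxyl-bearing residues here: Y4, S5 (2).
The two groups share no amino acid, so total = 2 + 2 = 4.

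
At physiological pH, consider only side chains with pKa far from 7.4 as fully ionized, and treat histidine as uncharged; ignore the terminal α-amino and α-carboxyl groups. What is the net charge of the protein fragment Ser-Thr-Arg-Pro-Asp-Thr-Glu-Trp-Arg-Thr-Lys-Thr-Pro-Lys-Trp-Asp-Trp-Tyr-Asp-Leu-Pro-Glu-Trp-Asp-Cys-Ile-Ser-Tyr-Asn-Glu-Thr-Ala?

Near pH 7.4, K and R contribute +1 each, D and E contribute −1 each, and every other side chain (His included, as stated) is uncharged.
Positive (K, R): Arg3, Arg9, Lys11, Lys14 → +4.
Negative (D, E): Asp5, Glu7, Asp16, Asp19, Glu22, Asp24, Glu30 → −7.
Net charge = (+4) + (−7) = −3.

-3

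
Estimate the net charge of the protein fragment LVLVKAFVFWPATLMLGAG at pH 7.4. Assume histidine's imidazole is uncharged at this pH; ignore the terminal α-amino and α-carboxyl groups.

The side chains ionized at physiological pH are Lys/Arg (+1) and Asp/Glu (−1); with His treated as neutral, nothing else contributes.
Positive (K, R): K5 → +1.
Negative (D, E): none → −0.
Net charge = (+1) + (−0) = +1.

+1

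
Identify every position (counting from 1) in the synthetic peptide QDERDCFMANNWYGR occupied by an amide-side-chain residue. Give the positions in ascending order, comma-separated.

Asparagine (N) and glutamine (Q) have uncharged amide side chains.
Matching residues: Q1, N10, N11.

1, 10, 11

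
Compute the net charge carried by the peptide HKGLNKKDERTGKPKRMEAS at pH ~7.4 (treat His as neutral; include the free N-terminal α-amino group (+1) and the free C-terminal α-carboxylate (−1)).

Near pH 7.4, K and R contribute +1 each, D and E contribute −1 each, and every other side chain (His included, as stated) is uncharged.
Positive (K, R): K2, K6, K7, R10, K13, K15, R16 → +7.
Negative (D, E): D8, E9, E18 → −3.
The N-terminus (+1) and C-terminus (−1) cancel.
Net charge = (+7) + (−3) = +4.

+4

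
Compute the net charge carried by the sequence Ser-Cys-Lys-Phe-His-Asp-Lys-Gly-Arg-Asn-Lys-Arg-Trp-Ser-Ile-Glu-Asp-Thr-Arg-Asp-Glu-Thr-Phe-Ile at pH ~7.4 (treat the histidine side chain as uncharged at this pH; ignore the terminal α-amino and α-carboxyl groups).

+1

The side chains ionized at physiological pH are Lys/Arg (+1) and Asp/Glu (−1); with His treated as neutral, nothing else contributes.
Positive (K, R): Lys3, Lys7, Arg9, Lys11, Arg12, Arg19 → +6.
Negative (D, E): Asp6, Glu16, Asp17, Asp20, Glu21 → −5.
Net charge = (+6) + (−5) = +1.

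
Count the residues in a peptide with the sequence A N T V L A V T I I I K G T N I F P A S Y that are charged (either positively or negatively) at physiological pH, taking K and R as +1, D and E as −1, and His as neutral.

1

Charged side chains at pH ~7.4: K, R (positive); D, E (negative).
Matching residues: K12.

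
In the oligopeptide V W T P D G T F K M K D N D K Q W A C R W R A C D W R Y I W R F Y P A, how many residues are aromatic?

The aromatic amino acids are Phe (F, benzyl), Trp (W, indole), and Tyr (Y, phenol).
Matching residues: W2, F8, W17, W21, W26, Y28, W30, F32, Y33.

9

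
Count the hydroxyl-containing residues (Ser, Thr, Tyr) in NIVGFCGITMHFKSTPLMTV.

Matching residues: T9, S14, T15, T19.

4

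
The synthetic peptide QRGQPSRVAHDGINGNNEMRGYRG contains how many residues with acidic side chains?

2

The acidic residues are Asp (D) and Glu (E), whose side chains end in a carboxylate group.
Matching residues: D11, E18.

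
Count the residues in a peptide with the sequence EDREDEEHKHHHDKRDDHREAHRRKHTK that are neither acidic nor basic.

2

Acidic: D, E. Basic: K, R, H. All other residues are neither.
Matching residues: A21, T27.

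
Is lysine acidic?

No

Only D (aspartate) and E (glutamate) carry a side-chain carboxylic acid.
Lysine is not in this group.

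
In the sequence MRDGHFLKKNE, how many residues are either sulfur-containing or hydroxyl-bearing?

1

Sulfur-containing: C, M. Hydroxyl-bearing: S, T, Y.
Sulfur-containing residues here: M1 (1).
Hydroxyl-bearing residues here: none (0).
The two groups share no amino acid, so total = 1 + 0 = 1.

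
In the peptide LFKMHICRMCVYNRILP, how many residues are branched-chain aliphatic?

5

Valine (V), leucine (L), and isoleucine (I) are the branched-chain amino acids.
Matching residues: L1, I6, V11, I15, L16.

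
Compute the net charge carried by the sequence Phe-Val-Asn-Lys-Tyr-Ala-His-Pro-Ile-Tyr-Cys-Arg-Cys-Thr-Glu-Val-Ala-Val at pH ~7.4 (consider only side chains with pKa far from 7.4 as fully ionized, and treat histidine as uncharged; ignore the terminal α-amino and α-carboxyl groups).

At pH ~7.4 the Lys and Arg side chains are protonated (+1), the Asp and Glu side chains are deprotonated (−1), and with His taken as neutral all other side chains carry no charge.
Positive (K, R): Lys4, Arg12 → +2.
Negative (D, E): Glu15 → −1.
Net charge = (+2) + (−1) = +1.

+1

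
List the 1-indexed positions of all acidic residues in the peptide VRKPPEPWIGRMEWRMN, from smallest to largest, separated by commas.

Only D (aspartate) and E (glutamate) carry a side-chain carboxylic acid.
Matching residues: E6, E13.

6, 13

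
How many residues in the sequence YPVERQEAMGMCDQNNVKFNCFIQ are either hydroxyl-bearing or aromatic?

3

Hydroxyl-bearing: S, T, Y. Aromatic: F, W, Y.
Hydroxyl-bearing residues here: Y1 (1).
Aromatic residues here: Y1, F19, F22 (3).
Y is in both groups, so the 1 Y residue must not be double-counted.
Total = 1 + 3 − 1 = 3.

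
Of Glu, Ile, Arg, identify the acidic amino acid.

Glu

The acidic residues are Asp (D) and Glu (E), whose side chains end in a carboxylate group.
Of the listed options, only Glu belongs to this group.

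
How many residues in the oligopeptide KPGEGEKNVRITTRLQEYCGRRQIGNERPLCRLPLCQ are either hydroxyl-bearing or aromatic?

Hydroxyl-bearing: S, T, Y. Aromatic: F, W, Y.
Hydroxyl-bearing residues here: T12, T13, Y18 (3).
Aromatic residues here: Y18 (1).
Y is in both groups, so the 1 Y residue must not be double-counted.
Total = 3 + 1 − 1 = 3.

3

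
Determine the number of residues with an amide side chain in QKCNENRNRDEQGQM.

6

Only N (asparagine) and Q (glutamine) carry a side-chain carboxamide.
Matching residues: Q1, N4, N6, N8, Q12, Q14.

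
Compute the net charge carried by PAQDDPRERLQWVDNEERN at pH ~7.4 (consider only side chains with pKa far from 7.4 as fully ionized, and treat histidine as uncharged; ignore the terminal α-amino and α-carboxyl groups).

The side chains ionized at physiological pH are Lys/Arg (+1) and Asp/Glu (−1); with His treated as neutral, nothing else contributes.
Positive (K, R): R7, R9, R18 → +3.
Negative (D, E): D4, D5, E8, D14, E16, E17 → −6.
Net charge = (+3) + (−6) = −3.

-3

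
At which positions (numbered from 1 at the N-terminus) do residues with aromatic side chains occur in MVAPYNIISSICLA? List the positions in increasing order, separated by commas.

Phenylalanine (F), tryptophan (W), and tyrosine (Y) have aromatic ring side chains.
Matching residues: Y5.

5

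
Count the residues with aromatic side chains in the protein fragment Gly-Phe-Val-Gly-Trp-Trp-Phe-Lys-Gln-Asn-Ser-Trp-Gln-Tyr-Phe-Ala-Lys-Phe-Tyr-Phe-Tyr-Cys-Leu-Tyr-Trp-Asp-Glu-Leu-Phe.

14

The aromatic amino acids are Phe (F, benzyl), Trp (W, indole), and Tyr (Y, phenol).
Matching residues: Phe2, Trp5, Trp6, Phe7, Trp12, Tyr14, Phe15, Phe18, Tyr19, Phe20, Tyr21, Tyr24, Trp25, Phe29.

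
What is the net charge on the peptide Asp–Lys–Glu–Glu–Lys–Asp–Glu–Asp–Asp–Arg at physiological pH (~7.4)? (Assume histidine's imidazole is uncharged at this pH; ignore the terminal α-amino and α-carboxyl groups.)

The side chains ionized at physiological pH are Lys/Arg (+1) and Asp/Glu (−1); with His treated as neutral, nothing else contributes.
Positive (K, R): Lys2, Lys5, Arg10 → +3.
Negative (D, E): Asp1, Glu3, Glu4, Asp6, Glu7, Asp8, Asp9 → −7.
Net charge = (+3) + (−7) = −4.

-4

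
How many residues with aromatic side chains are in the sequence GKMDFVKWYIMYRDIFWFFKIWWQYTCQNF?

12

F, W, and Y each carry an aromatic ring on the side chain.
Matching residues: F5, W8, Y9, Y12, F16, W17, F18, F19, W22, W23, Y25, F30.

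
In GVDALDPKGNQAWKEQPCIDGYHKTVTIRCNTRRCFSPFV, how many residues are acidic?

4

Only D (aspartate) and E (glutamate) carry a side-chain carboxylic acid.
Matching residues: D3, D6, E15, D20.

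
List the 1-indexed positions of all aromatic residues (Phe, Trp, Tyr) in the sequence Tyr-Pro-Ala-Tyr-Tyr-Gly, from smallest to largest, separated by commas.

1, 4, 5

Matching residues: Tyr1, Tyr4, Tyr5.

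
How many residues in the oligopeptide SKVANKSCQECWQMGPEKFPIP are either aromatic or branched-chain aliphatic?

Aromatic: F, W, Y. Branched-chain aliphatic: I, L, V.
Aromatic residues here: W12, F19 (2).
Branched-chain aliphatic residues here: V3, I21 (2).
The two groups share no amino acid, so total = 2 + 2 = 4.

4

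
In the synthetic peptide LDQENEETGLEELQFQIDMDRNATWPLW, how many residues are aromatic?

3

F, W, and Y each carry an aromatic ring on the side chain.
Matching residues: F15, W25, W28.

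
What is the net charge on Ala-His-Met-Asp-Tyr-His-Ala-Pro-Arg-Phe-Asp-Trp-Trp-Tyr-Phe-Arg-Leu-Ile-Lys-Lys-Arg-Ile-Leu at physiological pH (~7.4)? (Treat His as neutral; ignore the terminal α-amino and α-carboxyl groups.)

Near pH 7.4, K and R contribute +1 each, D and E contribute −1 each, and every other side chain (His included, as stated) is uncharged.
Positive (K, R): Arg9, Arg16, Lys19, Lys20, Arg21 → +5.
Negative (D, E): Asp4, Asp11 → −2.
Net charge = (+5) + (−2) = +3.

+3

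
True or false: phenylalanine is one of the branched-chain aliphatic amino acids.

False

V, L, and I make up the branched-chain aliphatic group.
Phenylalanine is not in this group.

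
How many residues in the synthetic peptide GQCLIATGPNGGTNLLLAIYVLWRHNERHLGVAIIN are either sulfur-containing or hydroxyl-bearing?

Sulfur-containing: C, M. Hydroxyl-bearing: S, T, Y.
Sulfur-containing residues here: C3 (1).
Hydroxyl-bearing residues here: T7, T13, Y20 (3).
The two groups share no amino acid, so total = 1 + 3 = 4.

4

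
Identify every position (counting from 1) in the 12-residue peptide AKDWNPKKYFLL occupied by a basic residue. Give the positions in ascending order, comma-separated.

The basic amino acids are Lys (K), Arg (R), and His (H).
Matching residues: K2, K7, K8.

2, 7, 8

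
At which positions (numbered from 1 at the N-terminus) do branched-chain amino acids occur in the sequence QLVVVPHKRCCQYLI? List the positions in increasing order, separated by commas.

Valine (V), leucine (L), and isoleucine (I) are the branched-chain amino acids.
Matching residues: L2, V3, V4, V5, L14, I15.

2, 3, 4, 5, 14, 15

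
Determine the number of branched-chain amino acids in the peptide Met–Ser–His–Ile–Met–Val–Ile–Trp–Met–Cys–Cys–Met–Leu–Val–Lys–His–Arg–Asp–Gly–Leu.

6

V, L, and I make up the branched-chain aliphatic group.
Matching residues: Ile4, Val6, Ile7, Leu13, Val14, Leu20.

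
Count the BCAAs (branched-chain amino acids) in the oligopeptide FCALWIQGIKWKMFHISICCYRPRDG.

5

The BCAAs are Val, Leu, and Ile — aliphatic side chains with a branch point.
Matching residues: L4, I6, I9, I16, I18.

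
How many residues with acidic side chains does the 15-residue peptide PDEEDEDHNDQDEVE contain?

Aspartate (D) and glutamate (E) have carboxylic-acid side chains and are the acidic amino acids.
Matching residues: D2, E3, E4, D5, E6, D7, D10, D12, E13, E15.

10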